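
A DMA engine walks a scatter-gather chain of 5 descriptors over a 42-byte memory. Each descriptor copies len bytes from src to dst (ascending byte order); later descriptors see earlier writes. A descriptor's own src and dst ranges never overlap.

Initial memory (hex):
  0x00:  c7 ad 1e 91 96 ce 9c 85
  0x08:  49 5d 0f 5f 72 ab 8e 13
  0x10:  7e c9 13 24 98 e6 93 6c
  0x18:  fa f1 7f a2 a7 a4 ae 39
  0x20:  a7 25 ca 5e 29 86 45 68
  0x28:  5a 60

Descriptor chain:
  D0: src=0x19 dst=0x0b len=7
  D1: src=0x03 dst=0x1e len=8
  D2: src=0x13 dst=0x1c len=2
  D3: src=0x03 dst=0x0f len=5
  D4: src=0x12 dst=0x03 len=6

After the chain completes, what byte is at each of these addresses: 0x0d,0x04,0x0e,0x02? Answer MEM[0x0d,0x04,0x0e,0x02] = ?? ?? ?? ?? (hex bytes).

[0] 0x19->0x0b len=7 : f1 7f a2 a7 a4 ae 39
[1] 0x03->0x1e len=8 : 91 96 ce 9c 85 49 5d 0f
[2] 0x13->0x1c len=2 : 24 98
[3] 0x03->0x0f len=5 : 91 96 ce 9c 85
[4] 0x12->0x03 len=6 : 9c 85 98 e6 93 6c
query mem[0x0d]=0xa2, mem[0x04]=0x85, mem[0x0e]=0xa7, mem[0x02]=0x1e

MEM[0x0d,0x04,0x0e,0x02] = a2 85 a7 1e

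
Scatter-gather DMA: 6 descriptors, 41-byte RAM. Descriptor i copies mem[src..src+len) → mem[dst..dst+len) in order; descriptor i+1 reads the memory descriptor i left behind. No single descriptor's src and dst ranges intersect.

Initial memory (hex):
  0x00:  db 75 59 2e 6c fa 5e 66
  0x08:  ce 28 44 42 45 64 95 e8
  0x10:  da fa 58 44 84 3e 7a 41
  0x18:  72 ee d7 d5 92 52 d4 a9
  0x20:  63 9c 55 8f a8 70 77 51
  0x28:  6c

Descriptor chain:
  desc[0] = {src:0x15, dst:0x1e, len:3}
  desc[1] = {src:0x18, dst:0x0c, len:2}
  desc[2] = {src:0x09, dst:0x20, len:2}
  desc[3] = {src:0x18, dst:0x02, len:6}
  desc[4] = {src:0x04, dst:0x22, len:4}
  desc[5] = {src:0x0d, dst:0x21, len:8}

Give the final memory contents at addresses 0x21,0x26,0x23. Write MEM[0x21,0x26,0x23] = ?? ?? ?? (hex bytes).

#0 dst[0x1e+3] := {0x3e,0x7a,0x41}
#1 dst[0x0c+2] := {0x72,0xee}
#2 dst[0x20+2] := {0x28,0x44}
#3 dst[0x02+6] := {0x72,0xee,0xd7,0xd5,0x92,0x52}
#4 dst[0x22+4] := {0xd7,0xd5,0x92,0x52}
#5 dst[0x21+8] := {0xee,0x95,0xe8,0xda,0xfa,0x58,0x44,0x84}
query mem[0x21]=0xee, mem[0x26]=0x58, mem[0x23]=0xe8

MEM[0x21,0x26,0x23] = ee 58 e8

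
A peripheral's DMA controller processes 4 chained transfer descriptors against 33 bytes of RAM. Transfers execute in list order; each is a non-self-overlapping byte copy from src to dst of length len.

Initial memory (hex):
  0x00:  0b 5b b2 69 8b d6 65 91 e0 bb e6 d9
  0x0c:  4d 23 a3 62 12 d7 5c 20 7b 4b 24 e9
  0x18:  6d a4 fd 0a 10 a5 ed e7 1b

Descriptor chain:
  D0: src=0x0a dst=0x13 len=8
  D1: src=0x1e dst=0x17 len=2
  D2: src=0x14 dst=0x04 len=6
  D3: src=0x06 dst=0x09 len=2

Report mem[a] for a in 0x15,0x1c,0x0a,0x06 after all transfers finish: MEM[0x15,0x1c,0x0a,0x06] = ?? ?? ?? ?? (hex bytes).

#0 dst[0x13+8] := {0xe6,0xd9,0x4d,0x23,0xa3,0x62,0x12,0xd7}
#1 dst[0x17+2] := {0xed,0xe7}
#2 dst[0x04+6] := {0xd9,0x4d,0x23,0xed,0xe7,0x12}
#3 dst[0x09+2] := {0x23,0xed}
query mem[0x15]=0x4d, mem[0x1c]=0x10, mem[0x0a]=0xed, mem[0x06]=0x23

MEM[0x15,0x1c,0x0a,0x06] = 4d 10 ed 23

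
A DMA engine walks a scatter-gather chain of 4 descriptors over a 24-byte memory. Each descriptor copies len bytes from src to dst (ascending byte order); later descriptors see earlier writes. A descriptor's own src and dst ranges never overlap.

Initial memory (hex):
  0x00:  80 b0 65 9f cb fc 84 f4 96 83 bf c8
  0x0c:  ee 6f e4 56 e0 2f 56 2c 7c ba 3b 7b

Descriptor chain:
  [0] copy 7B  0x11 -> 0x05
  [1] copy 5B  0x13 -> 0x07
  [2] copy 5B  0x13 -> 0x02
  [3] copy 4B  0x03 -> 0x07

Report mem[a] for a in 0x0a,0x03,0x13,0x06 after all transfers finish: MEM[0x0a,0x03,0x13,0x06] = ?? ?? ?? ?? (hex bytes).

  after D0: wrote 7B at 0x05 = 2f562c7cba3b7b
  after D1: wrote 5B at 0x07 = 2c7cba3b7b
  after D2: wrote 5B at 0x02 = 2c7cba3b7b
  after D3: wrote 4B at 0x07 = 7cba3b7b
query mem[0x0a]=0x7b, mem[0x03]=0x7c, mem[0x13]=0x2c, mem[0x06]=0x7b

MEM[0x0a,0x03,0x13,0x06] = 7b 7c 2c 7b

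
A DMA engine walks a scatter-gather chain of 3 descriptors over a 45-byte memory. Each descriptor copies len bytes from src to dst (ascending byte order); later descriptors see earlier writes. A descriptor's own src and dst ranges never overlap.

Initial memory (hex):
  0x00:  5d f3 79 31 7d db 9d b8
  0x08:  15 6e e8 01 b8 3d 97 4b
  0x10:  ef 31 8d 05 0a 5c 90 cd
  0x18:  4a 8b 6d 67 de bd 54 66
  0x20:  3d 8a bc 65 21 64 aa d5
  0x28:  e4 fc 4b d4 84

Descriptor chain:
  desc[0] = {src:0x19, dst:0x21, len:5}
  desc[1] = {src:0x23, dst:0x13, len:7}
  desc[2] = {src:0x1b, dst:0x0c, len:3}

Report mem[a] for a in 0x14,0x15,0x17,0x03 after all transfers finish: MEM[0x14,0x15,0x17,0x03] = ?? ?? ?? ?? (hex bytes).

MEM[0x14,0x15,0x17,0x03] = de bd d5 31

D0: mem[0x21..0x25] <- [8b 6d 67 de bd]
D1: mem[0x13..0x19] <- [67 de bd aa d5 e4 fc]
D2: mem[0x0c..0x0e] <- [67 de bd]
query mem[0x14]=0xde, mem[0x15]=0xbd, mem[0x17]=0xd5, mem[0x03]=0x31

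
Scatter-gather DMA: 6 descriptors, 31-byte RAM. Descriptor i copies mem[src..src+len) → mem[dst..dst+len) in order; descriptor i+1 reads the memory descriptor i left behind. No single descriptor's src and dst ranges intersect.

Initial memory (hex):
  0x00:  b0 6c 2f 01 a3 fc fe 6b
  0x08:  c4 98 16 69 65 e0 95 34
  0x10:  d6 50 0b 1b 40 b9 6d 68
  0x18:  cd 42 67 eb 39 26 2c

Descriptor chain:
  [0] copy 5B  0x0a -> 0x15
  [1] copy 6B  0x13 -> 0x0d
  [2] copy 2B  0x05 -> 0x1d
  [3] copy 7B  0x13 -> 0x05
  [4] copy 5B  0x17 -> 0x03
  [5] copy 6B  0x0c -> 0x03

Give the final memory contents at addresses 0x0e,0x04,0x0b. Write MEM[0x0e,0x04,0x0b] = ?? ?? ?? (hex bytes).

[0] 0x0a->0x15 len=5 : 16 69 65 e0 95
[1] 0x13->0x0d len=6 : 1b 40 16 69 65 e0
[2] 0x05->0x1d len=2 : fc fe
[3] 0x13->0x05 len=7 : 1b 40 16 69 65 e0 95
[4] 0x17->0x03 len=5 : 65 e0 95 67 eb
[5] 0x0c->0x03 len=6 : 65 1b 40 16 69 65
query mem[0x0e]=0x40, mem[0x04]=0x1b, mem[0x0b]=0x95

MEM[0x0e,0x04,0x0b] = 40 1b 95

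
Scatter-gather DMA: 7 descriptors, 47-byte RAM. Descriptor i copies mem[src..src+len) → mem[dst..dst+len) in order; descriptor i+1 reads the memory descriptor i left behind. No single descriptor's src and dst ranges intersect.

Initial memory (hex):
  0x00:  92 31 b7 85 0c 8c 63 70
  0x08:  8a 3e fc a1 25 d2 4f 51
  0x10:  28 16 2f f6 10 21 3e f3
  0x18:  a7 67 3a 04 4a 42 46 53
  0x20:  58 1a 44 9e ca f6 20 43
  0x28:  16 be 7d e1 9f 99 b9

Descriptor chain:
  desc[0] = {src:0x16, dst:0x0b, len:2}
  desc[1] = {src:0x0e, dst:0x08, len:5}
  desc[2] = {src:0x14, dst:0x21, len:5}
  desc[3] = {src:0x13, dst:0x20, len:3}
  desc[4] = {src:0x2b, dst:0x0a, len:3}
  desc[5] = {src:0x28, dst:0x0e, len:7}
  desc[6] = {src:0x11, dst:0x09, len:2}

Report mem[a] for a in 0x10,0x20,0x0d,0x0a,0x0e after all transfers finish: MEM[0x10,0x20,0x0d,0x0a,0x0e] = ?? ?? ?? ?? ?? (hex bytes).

[0] 0x16->0x0b len=2 : 3e f3
[1] 0x0e->0x08 len=5 : 4f 51 28 16 2f
[2] 0x14->0x21 len=5 : 10 21 3e f3 a7
[3] 0x13->0x20 len=3 : f6 10 21
[4] 0x2b->0x0a len=3 : e1 9f 99
[5] 0x28->0x0e len=7 : 16 be 7d e1 9f 99 b9
[6] 0x11->0x09 len=2 : e1 9f
query mem[0x10]=0x7d, mem[0x20]=0xf6, mem[0x0d]=0xd2, mem[0x0a]=0x9f, mem[0x0e]=0x16

MEM[0x10,0x20,0x0d,0x0a,0x0e] = 7d f6 d2 9f 16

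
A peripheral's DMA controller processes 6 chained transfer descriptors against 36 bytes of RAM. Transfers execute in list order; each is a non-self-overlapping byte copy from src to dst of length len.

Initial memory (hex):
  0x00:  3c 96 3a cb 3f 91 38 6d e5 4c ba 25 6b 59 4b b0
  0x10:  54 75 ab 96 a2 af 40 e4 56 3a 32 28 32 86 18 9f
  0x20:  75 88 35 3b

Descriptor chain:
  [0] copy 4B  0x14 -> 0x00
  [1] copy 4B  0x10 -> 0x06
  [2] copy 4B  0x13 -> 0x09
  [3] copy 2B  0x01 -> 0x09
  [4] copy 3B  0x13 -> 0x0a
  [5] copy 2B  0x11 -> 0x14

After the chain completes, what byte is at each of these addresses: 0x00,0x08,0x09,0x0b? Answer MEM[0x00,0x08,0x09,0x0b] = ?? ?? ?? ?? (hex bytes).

MEM[0x00,0x08,0x09,0x0b] = a2 ab af a2

D0: mem[0x00..0x03] <- [a2 af 40 e4]
D1: mem[0x06..0x09] <- [54 75 ab 96]
D2: mem[0x09..0x0c] <- [96 a2 af 40]
D3: mem[0x09..0x0a] <- [af 40]
D4: mem[0x0a..0x0c] <- [96 a2 af]
D5: mem[0x14..0x15] <- [75 ab]
query mem[0x00]=0xa2, mem[0x08]=0xab, mem[0x09]=0xaf, mem[0x0b]=0xa2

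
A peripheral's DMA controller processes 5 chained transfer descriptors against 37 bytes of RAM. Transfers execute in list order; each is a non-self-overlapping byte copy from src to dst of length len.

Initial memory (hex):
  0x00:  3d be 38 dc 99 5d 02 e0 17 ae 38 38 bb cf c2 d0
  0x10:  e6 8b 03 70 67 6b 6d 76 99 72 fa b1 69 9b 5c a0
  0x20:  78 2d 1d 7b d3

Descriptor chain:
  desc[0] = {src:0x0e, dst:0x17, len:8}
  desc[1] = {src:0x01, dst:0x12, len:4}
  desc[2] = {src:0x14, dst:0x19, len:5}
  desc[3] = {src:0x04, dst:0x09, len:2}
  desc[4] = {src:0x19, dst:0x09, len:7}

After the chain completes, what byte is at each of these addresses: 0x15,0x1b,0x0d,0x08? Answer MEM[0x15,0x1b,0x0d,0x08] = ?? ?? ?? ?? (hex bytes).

MEM[0x15,0x1b,0x0d,0x08] = 99 6d d0 17

[0] 0x0e->0x17 len=8 : c2 d0 e6 8b 03 70 67 6b
[1] 0x01->0x12 len=4 : be 38 dc 99
[2] 0x14->0x19 len=5 : dc 99 6d c2 d0
[3] 0x04->0x09 len=2 : 99 5d
[4] 0x19->0x09 len=7 : dc 99 6d c2 d0 6b a0
query mem[0x15]=0x99, mem[0x1b]=0x6d, mem[0x0d]=0xd0, mem[0x08]=0x17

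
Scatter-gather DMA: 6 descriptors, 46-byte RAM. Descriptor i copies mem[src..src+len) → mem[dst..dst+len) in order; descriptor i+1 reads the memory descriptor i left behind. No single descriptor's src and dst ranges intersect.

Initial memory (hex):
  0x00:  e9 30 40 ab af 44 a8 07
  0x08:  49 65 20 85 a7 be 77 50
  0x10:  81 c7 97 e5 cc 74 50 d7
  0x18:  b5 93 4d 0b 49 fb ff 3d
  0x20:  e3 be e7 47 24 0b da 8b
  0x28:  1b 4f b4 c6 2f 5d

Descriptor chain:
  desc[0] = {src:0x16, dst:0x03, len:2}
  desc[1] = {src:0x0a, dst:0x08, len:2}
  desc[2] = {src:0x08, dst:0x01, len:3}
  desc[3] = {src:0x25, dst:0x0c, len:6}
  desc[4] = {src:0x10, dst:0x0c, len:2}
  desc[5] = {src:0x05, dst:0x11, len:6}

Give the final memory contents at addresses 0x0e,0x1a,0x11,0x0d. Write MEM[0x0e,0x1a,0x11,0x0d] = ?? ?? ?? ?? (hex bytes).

MEM[0x0e,0x1a,0x11,0x0d] = 8b 4d 44 b4

  after D0: wrote 2B at 0x03 = 50d7
  after D1: wrote 2B at 0x08 = 2085
  after D2: wrote 3B at 0x01 = 208520
  after D3: wrote 6B at 0x0c = 0bda8b1b4fb4
  after D4: wrote 2B at 0x0c = 4fb4
  after D5: wrote 6B at 0x11 = 44a807208520
query mem[0x0e]=0x8b, mem[0x1a]=0x4d, mem[0x11]=0x44, mem[0x0d]=0xb4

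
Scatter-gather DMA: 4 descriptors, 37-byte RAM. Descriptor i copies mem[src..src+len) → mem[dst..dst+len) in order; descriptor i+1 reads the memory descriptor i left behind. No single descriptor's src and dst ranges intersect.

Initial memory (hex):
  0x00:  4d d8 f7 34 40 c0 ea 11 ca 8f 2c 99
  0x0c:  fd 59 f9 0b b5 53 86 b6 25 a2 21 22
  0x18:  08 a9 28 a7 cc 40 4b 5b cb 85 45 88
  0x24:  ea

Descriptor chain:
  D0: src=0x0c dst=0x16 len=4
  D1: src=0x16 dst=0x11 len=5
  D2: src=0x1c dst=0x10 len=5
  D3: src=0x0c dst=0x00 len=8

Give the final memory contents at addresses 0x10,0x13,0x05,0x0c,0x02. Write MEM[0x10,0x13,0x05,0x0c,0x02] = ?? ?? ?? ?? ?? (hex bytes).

MEM[0x10,0x13,0x05,0x0c,0x02] = cc 5b 40 fd f9

  after D0: wrote 4B at 0x16 = fd59f90b
  after D1: wrote 5B at 0x11 = fd59f90b28
  after D2: wrote 5B at 0x10 = cc404b5bcb
  after D3: wrote 8B at 0x00 = fd59f90bcc404b5b
query mem[0x10]=0xcc, mem[0x13]=0x5b, mem[0x05]=0x40, mem[0x0c]=0xfd, mem[0x02]=0xf9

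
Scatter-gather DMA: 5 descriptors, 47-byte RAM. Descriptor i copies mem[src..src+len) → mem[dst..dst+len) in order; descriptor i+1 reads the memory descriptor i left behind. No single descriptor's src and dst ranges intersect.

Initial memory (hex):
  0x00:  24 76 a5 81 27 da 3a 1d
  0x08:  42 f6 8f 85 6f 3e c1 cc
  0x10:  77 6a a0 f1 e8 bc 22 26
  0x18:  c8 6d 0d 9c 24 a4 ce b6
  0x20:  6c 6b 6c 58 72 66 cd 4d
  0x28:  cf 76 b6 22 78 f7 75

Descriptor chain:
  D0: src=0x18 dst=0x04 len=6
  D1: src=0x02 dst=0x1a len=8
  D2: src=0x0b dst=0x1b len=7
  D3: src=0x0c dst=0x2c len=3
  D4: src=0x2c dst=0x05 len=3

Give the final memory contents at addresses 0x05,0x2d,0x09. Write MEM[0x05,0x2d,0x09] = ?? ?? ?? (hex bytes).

MEM[0x05,0x2d,0x09] = 6f 3e a4

[0] 0x18->0x04 len=6 : c8 6d 0d 9c 24 a4
[1] 0x02->0x1a len=8 : a5 81 c8 6d 0d 9c 24 a4
[2] 0x0b->0x1b len=7 : 85 6f 3e c1 cc 77 6a
[3] 0x0c->0x2c len=3 : 6f 3e c1
[4] 0x2c->0x05 len=3 : 6f 3e c1
query mem[0x05]=0x6f, mem[0x2d]=0x3e, mem[0x09]=0xa4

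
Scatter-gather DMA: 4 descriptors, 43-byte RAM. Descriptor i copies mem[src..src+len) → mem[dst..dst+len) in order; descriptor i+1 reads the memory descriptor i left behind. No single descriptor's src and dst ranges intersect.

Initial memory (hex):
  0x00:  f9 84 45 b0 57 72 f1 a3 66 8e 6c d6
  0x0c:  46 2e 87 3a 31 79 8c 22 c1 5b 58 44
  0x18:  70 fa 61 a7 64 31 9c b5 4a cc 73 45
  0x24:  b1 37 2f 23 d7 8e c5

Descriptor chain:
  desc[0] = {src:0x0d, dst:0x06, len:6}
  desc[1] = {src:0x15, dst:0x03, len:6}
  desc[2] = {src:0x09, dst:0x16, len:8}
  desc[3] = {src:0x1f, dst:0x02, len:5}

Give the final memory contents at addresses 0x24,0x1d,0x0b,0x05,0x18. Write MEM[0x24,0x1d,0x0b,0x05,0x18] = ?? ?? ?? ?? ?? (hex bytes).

#0 dst[0x06+6] := {0x2e,0x87,0x3a,0x31,0x79,0x8c}
#1 dst[0x03+6] := {0x5b,0x58,0x44,0x70,0xfa,0x61}
#2 dst[0x16+8] := {0x31,0x79,0x8c,0x46,0x2e,0x87,0x3a,0x31}
#3 dst[0x02+5] := {0xb5,0x4a,0xcc,0x73,0x45}
query mem[0x24]=0xb1, mem[0x1d]=0x31, mem[0x0b]=0x8c, mem[0x05]=0x73, mem[0x18]=0x8c

MEM[0x24,0x1d,0x0b,0x05,0x18] = b1 31 8c 73 8c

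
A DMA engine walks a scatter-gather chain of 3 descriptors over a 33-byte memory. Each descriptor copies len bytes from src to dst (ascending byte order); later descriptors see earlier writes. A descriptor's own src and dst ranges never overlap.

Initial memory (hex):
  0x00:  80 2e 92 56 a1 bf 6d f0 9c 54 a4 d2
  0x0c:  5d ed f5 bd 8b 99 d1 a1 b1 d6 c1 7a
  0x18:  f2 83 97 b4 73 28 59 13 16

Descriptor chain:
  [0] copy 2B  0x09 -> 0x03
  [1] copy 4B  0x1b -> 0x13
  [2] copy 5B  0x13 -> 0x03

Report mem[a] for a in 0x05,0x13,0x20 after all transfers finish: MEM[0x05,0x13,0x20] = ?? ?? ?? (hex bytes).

MEM[0x05,0x13,0x20] = 28 b4 16

  after D0: wrote 2B at 0x03 = 54a4
  after D1: wrote 4B at 0x13 = b4732859
  after D2: wrote 5B at 0x03 = b47328597a
query mem[0x05]=0x28, mem[0x13]=0xb4, mem[0x20]=0x16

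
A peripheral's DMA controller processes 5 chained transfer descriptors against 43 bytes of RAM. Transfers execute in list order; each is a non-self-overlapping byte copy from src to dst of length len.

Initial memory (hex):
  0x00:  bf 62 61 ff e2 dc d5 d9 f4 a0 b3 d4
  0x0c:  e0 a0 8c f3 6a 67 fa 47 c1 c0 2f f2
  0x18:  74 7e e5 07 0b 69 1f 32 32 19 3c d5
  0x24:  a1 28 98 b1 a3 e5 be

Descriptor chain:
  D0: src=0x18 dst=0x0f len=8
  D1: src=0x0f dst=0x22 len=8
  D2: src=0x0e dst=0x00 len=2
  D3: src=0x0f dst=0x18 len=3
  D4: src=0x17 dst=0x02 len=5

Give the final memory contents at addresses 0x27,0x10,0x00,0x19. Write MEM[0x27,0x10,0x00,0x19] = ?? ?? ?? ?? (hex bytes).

D0: mem[0x0f..0x16] <- [74 7e e5 07 0b 69 1f 32]
D1: mem[0x22..0x29] <- [74 7e e5 07 0b 69 1f 32]
D2: mem[0x00..0x01] <- [8c 74]
D3: mem[0x18..0x1a] <- [74 7e e5]
D4: mem[0x02..0x06] <- [f2 74 7e e5 07]
query mem[0x27]=0x69, mem[0x10]=0x7e, mem[0x00]=0x8c, mem[0x19]=0x7e

MEM[0x27,0x10,0x00,0x19] = 69 7e 8c 7e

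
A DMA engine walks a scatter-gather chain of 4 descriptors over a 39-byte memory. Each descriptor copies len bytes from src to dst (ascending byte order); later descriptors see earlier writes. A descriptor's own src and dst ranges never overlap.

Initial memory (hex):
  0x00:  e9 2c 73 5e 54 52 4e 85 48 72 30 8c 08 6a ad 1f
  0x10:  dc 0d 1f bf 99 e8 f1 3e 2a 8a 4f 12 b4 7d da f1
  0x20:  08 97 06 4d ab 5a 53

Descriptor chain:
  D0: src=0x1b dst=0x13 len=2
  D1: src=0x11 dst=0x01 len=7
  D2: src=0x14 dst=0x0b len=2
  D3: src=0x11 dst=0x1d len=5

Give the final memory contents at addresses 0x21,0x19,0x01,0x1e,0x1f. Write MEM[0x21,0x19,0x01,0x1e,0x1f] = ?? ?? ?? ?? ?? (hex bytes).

MEM[0x21,0x19,0x01,0x1e,0x1f] = e8 8a 0d 1f 12

#0 dst[0x13+2] := {0x12,0xb4}
#1 dst[0x01+7] := {0x0d,0x1f,0x12,0xb4,0xe8,0xf1,0x3e}
#2 dst[0x0b+2] := {0xb4,0xe8}
#3 dst[0x1d+5] := {0x0d,0x1f,0x12,0xb4,0xe8}
query mem[0x21]=0xe8, mem[0x19]=0x8a, mem[0x01]=0x0d, mem[0x1e]=0x1f, mem[0x1f]=0x12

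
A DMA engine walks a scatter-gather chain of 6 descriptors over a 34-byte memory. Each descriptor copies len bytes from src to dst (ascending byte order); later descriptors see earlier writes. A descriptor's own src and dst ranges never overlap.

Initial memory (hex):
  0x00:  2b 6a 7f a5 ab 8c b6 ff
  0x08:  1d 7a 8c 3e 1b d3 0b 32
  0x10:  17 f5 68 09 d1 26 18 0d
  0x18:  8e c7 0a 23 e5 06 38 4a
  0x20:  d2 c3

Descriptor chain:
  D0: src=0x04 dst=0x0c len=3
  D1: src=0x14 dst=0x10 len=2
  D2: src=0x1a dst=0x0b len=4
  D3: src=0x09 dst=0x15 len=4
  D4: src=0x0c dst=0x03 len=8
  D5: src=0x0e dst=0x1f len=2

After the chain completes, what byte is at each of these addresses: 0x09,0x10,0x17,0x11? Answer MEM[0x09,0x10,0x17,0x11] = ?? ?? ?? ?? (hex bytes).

  after D0: wrote 3B at 0x0c = ab8cb6
  after D1: wrote 2B at 0x10 = d126
  after D2: wrote 4B at 0x0b = 0a23e506
  after D3: wrote 4B at 0x15 = 7a8c0a23
  after D4: wrote 8B at 0x03 = 23e50632d1266809
  after D5: wrote 2B at 0x1f = 0632
query mem[0x09]=0x68, mem[0x10]=0xd1, mem[0x17]=0x0a, mem[0x11]=0x26

MEM[0x09,0x10,0x17,0x11] = 68 d1 0a 26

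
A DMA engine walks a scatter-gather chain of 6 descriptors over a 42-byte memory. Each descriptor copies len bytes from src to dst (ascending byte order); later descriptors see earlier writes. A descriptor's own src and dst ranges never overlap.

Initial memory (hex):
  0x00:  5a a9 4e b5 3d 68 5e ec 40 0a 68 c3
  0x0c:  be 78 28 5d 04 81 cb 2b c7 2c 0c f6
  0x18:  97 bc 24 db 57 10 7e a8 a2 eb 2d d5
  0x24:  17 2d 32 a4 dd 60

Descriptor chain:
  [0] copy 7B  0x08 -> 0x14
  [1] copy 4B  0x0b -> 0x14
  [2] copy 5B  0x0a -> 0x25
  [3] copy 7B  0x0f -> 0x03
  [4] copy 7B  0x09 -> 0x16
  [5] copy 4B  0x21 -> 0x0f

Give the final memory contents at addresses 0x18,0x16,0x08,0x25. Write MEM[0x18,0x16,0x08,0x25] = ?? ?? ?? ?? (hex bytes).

D0: mem[0x14..0x1a] <- [40 0a 68 c3 be 78 28]
D1: mem[0x14..0x17] <- [c3 be 78 28]
D2: mem[0x25..0x29] <- [68 c3 be 78 28]
D3: mem[0x03..0x09] <- [5d 04 81 cb 2b c3 be]
D4: mem[0x16..0x1c] <- [be 68 c3 be 78 28 5d]
D5: mem[0x0f..0x12] <- [eb 2d d5 17]
query mem[0x18]=0xc3, mem[0x16]=0xbe, mem[0x08]=0xc3, mem[0x25]=0x68

MEM[0x18,0x16,0x08,0x25] = c3 be c3 68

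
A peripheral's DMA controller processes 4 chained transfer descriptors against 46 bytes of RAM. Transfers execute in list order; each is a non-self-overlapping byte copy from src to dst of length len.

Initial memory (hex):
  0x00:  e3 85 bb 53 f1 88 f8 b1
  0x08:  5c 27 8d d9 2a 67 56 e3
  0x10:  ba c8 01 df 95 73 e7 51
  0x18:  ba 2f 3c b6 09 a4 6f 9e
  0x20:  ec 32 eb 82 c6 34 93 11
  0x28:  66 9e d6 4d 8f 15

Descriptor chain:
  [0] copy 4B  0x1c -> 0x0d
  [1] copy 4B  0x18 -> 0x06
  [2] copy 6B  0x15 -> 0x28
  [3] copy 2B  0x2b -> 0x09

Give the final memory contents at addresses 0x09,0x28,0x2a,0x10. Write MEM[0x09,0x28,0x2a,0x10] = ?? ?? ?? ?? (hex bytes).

MEM[0x09,0x28,0x2a,0x10] = ba 73 51 9e

#0 dst[0x0d+4] := {0x09,0xa4,0x6f,0x9e}
#1 dst[0x06+4] := {0xba,0x2f,0x3c,0xb6}
#2 dst[0x28+6] := {0x73,0xe7,0x51,0xba,0x2f,0x3c}
#3 dst[0x09+2] := {0xba,0x2f}
query mem[0x09]=0xba, mem[0x28]=0x73, mem[0x2a]=0x51, mem[0x10]=0x9e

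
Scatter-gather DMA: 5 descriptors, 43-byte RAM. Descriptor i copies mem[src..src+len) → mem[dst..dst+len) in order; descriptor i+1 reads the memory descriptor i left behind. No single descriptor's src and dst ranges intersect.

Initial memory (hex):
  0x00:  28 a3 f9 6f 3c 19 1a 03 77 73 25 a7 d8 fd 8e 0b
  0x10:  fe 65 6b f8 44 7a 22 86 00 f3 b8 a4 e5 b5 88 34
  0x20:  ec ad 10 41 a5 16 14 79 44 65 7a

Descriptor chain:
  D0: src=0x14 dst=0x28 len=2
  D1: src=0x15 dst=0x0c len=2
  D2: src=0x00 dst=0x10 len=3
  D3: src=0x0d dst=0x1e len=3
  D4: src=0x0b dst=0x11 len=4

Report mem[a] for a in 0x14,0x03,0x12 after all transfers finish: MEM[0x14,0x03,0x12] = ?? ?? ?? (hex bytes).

MEM[0x14,0x03,0x12] = 8e 6f 7a

  after D0: wrote 2B at 0x28 = 447a
  after D1: wrote 2B at 0x0c = 7a22
  after D2: wrote 3B at 0x10 = 28a3f9
  after D3: wrote 3B at 0x1e = 228e0b
  after D4: wrote 4B at 0x11 = a77a228e
query mem[0x14]=0x8e, mem[0x03]=0x6f, mem[0x12]=0x7a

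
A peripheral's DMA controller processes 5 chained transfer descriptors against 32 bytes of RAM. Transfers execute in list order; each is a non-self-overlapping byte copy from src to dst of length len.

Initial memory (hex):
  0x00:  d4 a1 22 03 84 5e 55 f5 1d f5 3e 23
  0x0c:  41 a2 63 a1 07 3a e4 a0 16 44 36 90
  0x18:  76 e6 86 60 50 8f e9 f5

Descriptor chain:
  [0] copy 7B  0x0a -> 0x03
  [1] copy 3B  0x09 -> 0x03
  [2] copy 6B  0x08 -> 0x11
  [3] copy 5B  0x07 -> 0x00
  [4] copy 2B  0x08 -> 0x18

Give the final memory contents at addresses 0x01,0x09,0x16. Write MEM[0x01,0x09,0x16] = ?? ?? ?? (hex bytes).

MEM[0x01,0x09,0x16] = a1 07 a2

  after D0: wrote 7B at 0x03 = 3e2341a263a107
  after D1: wrote 3B at 0x03 = 073e23
  after D2: wrote 6B at 0x11 = a1073e2341a2
  after D3: wrote 5B at 0x00 = 63a1073e23
  after D4: wrote 2B at 0x18 = a107
query mem[0x01]=0xa1, mem[0x09]=0x07, mem[0x16]=0xa2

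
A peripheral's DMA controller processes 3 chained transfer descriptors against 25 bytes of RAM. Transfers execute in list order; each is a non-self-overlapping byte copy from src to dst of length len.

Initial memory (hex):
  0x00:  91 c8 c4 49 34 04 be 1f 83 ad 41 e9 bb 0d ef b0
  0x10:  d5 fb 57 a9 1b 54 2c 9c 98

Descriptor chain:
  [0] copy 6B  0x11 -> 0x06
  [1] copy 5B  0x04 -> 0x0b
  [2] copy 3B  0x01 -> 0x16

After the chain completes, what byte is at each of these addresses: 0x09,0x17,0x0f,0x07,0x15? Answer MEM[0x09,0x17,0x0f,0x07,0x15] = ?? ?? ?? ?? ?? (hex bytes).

[0] 0x11->0x06 len=6 : fb 57 a9 1b 54 2c
[1] 0x04->0x0b len=5 : 34 04 fb 57 a9
[2] 0x01->0x16 len=3 : c8 c4 49
query mem[0x09]=0x1b, mem[0x17]=0xc4, mem[0x0f]=0xa9, mem[0x07]=0x57, mem[0x15]=0x54

MEM[0x09,0x17,0x0f,0x07,0x15] = 1b c4 a9 57 54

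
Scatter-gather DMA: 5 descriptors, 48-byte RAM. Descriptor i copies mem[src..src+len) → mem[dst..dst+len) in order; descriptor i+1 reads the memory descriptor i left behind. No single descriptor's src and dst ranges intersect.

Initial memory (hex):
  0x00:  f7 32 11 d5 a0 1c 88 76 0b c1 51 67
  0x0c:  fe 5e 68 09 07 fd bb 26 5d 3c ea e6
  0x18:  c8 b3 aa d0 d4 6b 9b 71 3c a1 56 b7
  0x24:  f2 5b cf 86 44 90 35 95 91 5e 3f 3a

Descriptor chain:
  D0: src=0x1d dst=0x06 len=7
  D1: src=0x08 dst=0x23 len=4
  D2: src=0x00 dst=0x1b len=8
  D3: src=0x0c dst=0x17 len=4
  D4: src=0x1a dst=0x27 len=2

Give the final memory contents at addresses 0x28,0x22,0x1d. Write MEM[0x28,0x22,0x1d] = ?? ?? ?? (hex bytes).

MEM[0x28,0x22,0x1d] = f7 9b 11

[0] 0x1d->0x06 len=7 : 6b 9b 71 3c a1 56 b7
[1] 0x08->0x23 len=4 : 71 3c a1 56
[2] 0x00->0x1b len=8 : f7 32 11 d5 a0 1c 6b 9b
[3] 0x0c->0x17 len=4 : b7 5e 68 09
[4] 0x1a->0x27 len=2 : 09 f7
query mem[0x28]=0xf7, mem[0x22]=0x9b, mem[0x1d]=0x11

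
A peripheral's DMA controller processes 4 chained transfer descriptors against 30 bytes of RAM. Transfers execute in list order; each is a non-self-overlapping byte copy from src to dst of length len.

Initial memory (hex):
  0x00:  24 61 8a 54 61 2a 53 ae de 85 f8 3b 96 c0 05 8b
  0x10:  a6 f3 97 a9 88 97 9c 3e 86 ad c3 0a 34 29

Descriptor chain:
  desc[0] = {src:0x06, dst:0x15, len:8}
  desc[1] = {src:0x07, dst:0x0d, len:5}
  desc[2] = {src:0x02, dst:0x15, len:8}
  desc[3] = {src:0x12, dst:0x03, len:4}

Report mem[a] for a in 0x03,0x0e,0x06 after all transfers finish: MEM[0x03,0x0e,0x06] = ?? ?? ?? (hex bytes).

MEM[0x03,0x0e,0x06] = 97 de 8a

D0: mem[0x15..0x1c] <- [53 ae de 85 f8 3b 96 c0]
D1: mem[0x0d..0x11] <- [ae de 85 f8 3b]
D2: mem[0x15..0x1c] <- [8a 54 61 2a 53 ae de 85]
D3: mem[0x03..0x06] <- [97 a9 88 8a]
query mem[0x03]=0x97, mem[0x0e]=0xde, mem[0x06]=0x8a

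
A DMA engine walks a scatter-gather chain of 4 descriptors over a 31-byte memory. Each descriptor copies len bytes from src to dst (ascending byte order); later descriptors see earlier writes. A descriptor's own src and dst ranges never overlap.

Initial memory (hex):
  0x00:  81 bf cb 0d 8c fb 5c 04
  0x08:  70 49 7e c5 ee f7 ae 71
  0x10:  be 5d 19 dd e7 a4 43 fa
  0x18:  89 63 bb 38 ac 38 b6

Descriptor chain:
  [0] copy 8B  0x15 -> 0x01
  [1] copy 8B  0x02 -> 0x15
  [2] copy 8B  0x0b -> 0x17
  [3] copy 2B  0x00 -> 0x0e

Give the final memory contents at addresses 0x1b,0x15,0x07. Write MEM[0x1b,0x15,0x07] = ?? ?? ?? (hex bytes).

MEM[0x1b,0x15,0x07] = 71 43 38

[0] 0x15->0x01 len=8 : a4 43 fa 89 63 bb 38 ac
[1] 0x02->0x15 len=8 : 43 fa 89 63 bb 38 ac 49
[2] 0x0b->0x17 len=8 : c5 ee f7 ae 71 be 5d 19
[3] 0x00->0x0e len=2 : 81 a4
query mem[0x1b]=0x71, mem[0x15]=0x43, mem[0x07]=0x38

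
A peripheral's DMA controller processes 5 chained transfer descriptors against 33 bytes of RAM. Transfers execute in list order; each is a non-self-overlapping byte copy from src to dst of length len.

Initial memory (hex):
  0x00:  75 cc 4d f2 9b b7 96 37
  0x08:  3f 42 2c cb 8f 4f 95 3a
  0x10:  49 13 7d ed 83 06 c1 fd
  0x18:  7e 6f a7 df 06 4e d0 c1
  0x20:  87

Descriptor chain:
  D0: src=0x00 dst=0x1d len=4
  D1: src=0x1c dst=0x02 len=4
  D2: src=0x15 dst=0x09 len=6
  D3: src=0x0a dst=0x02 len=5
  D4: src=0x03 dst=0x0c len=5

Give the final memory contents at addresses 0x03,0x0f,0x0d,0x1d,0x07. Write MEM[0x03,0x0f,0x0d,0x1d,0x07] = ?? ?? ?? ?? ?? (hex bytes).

MEM[0x03,0x0f,0x0d,0x1d,0x07] = fd a7 7e 75 37

#0 dst[0x1d+4] := {0x75,0xcc,0x4d,0xf2}
#1 dst[0x02+4] := {0x06,0x75,0xcc,0x4d}
#2 dst[0x09+6] := {0x06,0xc1,0xfd,0x7e,0x6f,0xa7}
#3 dst[0x02+5] := {0xc1,0xfd,0x7e,0x6f,0xa7}
#4 dst[0x0c+5] := {0xfd,0x7e,0x6f,0xa7,0x37}
query mem[0x03]=0xfd, mem[0x0f]=0xa7, mem[0x0d]=0x7e, mem[0x1d]=0x75, mem[0x07]=0x37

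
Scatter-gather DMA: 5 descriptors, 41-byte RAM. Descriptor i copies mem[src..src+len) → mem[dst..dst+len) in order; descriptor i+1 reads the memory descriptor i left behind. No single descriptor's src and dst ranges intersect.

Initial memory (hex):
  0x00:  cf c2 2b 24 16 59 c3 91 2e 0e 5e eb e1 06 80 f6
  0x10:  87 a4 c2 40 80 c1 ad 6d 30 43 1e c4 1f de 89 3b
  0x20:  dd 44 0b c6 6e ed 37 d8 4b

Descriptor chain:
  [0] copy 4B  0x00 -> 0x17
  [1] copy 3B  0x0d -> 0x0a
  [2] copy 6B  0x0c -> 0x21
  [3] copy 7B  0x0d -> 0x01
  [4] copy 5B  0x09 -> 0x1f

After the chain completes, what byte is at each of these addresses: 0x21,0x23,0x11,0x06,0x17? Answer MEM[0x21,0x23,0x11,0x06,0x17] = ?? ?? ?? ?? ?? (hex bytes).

MEM[0x21,0x23,0x11,0x06,0x17] = 80 06 a4 c2 cf

  after D0: wrote 4B at 0x17 = cfc22b24
  after D1: wrote 3B at 0x0a = 0680f6
  after D2: wrote 6B at 0x21 = f60680f687a4
  after D3: wrote 7B at 0x01 = 0680f687a4c240
  after D4: wrote 5B at 0x1f = 0e0680f606
query mem[0x21]=0x80, mem[0x23]=0x06, mem[0x11]=0xa4, mem[0x06]=0xc2, mem[0x17]=0xcf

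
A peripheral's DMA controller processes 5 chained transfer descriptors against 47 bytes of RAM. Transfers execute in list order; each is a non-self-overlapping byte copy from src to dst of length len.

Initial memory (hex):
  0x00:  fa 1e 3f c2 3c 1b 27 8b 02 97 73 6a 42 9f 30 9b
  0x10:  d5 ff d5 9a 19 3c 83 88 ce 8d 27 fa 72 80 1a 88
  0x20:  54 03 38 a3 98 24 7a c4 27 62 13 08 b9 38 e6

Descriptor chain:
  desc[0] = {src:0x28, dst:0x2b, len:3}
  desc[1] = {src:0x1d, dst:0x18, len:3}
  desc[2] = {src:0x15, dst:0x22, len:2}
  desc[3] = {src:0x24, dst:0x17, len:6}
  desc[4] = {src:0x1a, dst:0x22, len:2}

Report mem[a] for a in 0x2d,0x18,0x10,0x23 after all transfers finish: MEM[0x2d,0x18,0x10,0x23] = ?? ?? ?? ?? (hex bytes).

#0 dst[0x2b+3] := {0x27,0x62,0x13}
#1 dst[0x18+3] := {0x80,0x1a,0x88}
#2 dst[0x22+2] := {0x3c,0x83}
#3 dst[0x17+6] := {0x98,0x24,0x7a,0xc4,0x27,0x62}
#4 dst[0x22+2] := {0xc4,0x27}
query mem[0x2d]=0x13, mem[0x18]=0x24, mem[0x10]=0xd5, mem[0x23]=0x27

MEM[0x2d,0x18,0x10,0x23] = 13 24 d5 27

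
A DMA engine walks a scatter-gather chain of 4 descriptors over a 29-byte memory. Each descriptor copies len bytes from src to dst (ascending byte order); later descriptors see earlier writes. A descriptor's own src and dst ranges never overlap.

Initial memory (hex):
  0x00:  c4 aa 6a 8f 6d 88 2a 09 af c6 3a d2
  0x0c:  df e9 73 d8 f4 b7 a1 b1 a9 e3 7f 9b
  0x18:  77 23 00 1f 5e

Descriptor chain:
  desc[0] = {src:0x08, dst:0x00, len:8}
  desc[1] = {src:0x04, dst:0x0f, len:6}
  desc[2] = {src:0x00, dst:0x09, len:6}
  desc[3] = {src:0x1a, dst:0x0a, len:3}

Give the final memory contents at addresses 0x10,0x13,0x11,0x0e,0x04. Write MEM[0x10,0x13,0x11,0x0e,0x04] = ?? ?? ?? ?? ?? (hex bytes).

D0: mem[0x00..0x07] <- [af c6 3a d2 df e9 73 d8]
D1: mem[0x0f..0x14] <- [df e9 73 d8 af c6]
D2: mem[0x09..0x0e] <- [af c6 3a d2 df e9]
D3: mem[0x0a..0x0c] <- [00 1f 5e]
query mem[0x10]=0xe9, mem[0x13]=0xaf, mem[0x11]=0x73, mem[0x0e]=0xe9, mem[0x04]=0xdf

MEM[0x10,0x13,0x11,0x0e,0x04] = e9 af 73 e9 df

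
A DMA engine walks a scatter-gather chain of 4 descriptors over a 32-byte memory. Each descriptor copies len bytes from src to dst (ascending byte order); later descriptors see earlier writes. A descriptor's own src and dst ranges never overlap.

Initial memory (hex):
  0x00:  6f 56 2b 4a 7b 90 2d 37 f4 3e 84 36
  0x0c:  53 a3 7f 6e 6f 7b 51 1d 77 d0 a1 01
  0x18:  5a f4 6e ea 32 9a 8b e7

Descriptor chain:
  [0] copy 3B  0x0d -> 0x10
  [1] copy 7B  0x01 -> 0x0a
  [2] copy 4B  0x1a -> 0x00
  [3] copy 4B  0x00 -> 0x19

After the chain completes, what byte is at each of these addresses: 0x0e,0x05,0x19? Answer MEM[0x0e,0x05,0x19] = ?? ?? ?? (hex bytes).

MEM[0x0e,0x05,0x19] = 90 90 6e

[0] 0x0d->0x10 len=3 : a3 7f 6e
[1] 0x01->0x0a len=7 : 56 2b 4a 7b 90 2d 37
[2] 0x1a->0x00 len=4 : 6e ea 32 9a
[3] 0x00->0x19 len=4 : 6e ea 32 9a
query mem[0x0e]=0x90, mem[0x05]=0x90, mem[0x19]=0x6e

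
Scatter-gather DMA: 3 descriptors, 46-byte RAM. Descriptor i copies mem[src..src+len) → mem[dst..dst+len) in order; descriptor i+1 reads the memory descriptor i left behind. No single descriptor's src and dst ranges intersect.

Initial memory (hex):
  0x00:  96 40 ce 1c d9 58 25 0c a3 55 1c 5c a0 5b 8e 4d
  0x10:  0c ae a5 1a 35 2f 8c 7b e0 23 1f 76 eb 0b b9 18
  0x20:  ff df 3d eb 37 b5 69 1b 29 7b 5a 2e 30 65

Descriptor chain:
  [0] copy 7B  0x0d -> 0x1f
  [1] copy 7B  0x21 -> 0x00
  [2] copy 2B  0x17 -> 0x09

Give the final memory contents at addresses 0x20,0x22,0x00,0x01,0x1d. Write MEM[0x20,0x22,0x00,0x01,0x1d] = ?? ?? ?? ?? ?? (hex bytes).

[0] 0x0d->0x1f len=7 : 5b 8e 4d 0c ae a5 1a
[1] 0x21->0x00 len=7 : 4d 0c ae a5 1a 69 1b
[2] 0x17->0x09 len=2 : 7b e0
query mem[0x20]=0x8e, mem[0x22]=0x0c, mem[0x00]=0x4d, mem[0x01]=0x0c, mem[0x1d]=0x0b

MEM[0x20,0x22,0x00,0x01,0x1d] = 8e 0c 4d 0c 0b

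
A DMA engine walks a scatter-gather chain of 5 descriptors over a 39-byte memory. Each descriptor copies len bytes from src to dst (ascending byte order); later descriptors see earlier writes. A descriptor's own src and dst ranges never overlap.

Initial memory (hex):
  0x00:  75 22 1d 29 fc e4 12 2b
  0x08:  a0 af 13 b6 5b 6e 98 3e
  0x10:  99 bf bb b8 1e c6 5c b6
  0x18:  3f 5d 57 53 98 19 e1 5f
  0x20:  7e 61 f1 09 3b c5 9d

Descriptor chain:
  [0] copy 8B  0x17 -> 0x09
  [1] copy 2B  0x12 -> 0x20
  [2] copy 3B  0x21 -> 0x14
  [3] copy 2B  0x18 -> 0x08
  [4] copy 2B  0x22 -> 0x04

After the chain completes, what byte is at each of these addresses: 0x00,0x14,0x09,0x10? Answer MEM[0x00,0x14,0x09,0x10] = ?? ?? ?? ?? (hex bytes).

MEM[0x00,0x14,0x09,0x10] = 75 b8 5d e1

  after D0: wrote 8B at 0x09 = b63f5d57539819e1
  after D1: wrote 2B at 0x20 = bbb8
  after D2: wrote 3B at 0x14 = b8f109
  after D3: wrote 2B at 0x08 = 3f5d
  after D4: wrote 2B at 0x04 = f109
query mem[0x00]=0x75, mem[0x14]=0xb8, mem[0x09]=0x5d, mem[0x10]=0xe1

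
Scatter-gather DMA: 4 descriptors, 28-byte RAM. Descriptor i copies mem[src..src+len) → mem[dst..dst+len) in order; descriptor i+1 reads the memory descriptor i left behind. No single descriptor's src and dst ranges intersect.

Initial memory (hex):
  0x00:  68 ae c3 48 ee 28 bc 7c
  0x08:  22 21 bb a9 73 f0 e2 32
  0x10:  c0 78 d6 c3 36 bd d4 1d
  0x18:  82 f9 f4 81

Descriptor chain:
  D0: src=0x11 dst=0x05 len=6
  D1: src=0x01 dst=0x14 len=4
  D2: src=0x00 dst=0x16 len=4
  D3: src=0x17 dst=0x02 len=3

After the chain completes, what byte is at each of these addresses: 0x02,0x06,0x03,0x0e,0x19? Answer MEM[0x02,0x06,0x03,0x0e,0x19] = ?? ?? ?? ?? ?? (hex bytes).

#0 dst[0x05+6] := {0x78,0xd6,0xc3,0x36,0xbd,0xd4}
#1 dst[0x14+4] := {0xae,0xc3,0x48,0xee}
#2 dst[0x16+4] := {0x68,0xae,0xc3,0x48}
#3 dst[0x02+3] := {0xae,0xc3,0x48}
query mem[0x02]=0xae, mem[0x06]=0xd6, mem[0x03]=0xc3, mem[0x0e]=0xe2, mem[0x19]=0x48

MEM[0x02,0x06,0x03,0x0e,0x19] = ae d6 c3 e2 48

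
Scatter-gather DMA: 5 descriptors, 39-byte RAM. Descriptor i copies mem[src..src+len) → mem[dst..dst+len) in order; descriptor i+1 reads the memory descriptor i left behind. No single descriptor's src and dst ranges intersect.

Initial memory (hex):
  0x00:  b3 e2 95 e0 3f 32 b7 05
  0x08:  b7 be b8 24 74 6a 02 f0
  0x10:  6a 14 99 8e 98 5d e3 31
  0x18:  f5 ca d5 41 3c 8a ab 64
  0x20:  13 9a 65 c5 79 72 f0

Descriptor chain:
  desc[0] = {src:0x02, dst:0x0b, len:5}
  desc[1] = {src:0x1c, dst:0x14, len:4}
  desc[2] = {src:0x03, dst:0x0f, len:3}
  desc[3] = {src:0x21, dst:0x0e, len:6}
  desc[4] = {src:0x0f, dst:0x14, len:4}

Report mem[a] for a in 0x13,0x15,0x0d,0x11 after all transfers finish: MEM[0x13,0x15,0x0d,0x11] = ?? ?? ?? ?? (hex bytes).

MEM[0x13,0x15,0x0d,0x11] = f0 c5 3f 79

[0] 0x02->0x0b len=5 : 95 e0 3f 32 b7
[1] 0x1c->0x14 len=4 : 3c 8a ab 64
[2] 0x03->0x0f len=3 : e0 3f 32
[3] 0x21->0x0e len=6 : 9a 65 c5 79 72 f0
[4] 0x0f->0x14 len=4 : 65 c5 79 72
query mem[0x13]=0xf0, mem[0x15]=0xc5, mem[0x0d]=0x3f, mem[0x11]=0x79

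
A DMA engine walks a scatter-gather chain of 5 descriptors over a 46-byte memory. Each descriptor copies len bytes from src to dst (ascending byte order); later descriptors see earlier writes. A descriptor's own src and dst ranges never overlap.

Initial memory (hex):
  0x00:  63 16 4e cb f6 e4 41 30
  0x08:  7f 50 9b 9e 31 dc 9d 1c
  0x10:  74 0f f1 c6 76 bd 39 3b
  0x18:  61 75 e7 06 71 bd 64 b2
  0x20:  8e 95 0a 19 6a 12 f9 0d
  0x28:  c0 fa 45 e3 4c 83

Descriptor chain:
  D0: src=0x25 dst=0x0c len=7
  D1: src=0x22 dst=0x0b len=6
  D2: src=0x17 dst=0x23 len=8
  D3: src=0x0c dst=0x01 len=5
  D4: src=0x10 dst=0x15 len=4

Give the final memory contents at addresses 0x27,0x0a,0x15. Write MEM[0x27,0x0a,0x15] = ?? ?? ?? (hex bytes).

D0: mem[0x0c..0x12] <- [12 f9 0d c0 fa 45 e3]
D1: mem[0x0b..0x10] <- [0a 19 6a 12 f9 0d]
D2: mem[0x23..0x2a] <- [3b 61 75 e7 06 71 bd 64]
D3: mem[0x01..0x05] <- [19 6a 12 f9 0d]
D4: mem[0x15..0x18] <- [0d 45 e3 c6]
query mem[0x27]=0x06, mem[0x0a]=0x9b, mem[0x15]=0x0d

MEM[0x27,0x0a,0x15] = 06 9b 0d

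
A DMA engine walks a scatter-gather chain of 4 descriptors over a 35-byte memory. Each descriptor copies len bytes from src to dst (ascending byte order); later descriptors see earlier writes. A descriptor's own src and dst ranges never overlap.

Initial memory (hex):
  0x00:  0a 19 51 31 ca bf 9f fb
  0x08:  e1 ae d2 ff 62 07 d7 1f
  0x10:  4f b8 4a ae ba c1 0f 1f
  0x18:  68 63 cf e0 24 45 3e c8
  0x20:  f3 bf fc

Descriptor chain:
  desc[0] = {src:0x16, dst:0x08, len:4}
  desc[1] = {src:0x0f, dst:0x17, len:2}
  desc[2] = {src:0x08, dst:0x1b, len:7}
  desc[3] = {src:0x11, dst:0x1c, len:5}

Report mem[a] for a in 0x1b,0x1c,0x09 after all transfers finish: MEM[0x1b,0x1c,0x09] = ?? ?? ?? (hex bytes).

MEM[0x1b,0x1c,0x09] = 0f b8 1f

#0 dst[0x08+4] := {0x0f,0x1f,0x68,0x63}
#1 dst[0x17+2] := {0x1f,0x4f}
#2 dst[0x1b+7] := {0x0f,0x1f,0x68,0x63,0x62,0x07,0xd7}
#3 dst[0x1c+5] := {0xb8,0x4a,0xae,0xba,0xc1}
query mem[0x1b]=0x0f, mem[0x1c]=0xb8, mem[0x09]=0x1f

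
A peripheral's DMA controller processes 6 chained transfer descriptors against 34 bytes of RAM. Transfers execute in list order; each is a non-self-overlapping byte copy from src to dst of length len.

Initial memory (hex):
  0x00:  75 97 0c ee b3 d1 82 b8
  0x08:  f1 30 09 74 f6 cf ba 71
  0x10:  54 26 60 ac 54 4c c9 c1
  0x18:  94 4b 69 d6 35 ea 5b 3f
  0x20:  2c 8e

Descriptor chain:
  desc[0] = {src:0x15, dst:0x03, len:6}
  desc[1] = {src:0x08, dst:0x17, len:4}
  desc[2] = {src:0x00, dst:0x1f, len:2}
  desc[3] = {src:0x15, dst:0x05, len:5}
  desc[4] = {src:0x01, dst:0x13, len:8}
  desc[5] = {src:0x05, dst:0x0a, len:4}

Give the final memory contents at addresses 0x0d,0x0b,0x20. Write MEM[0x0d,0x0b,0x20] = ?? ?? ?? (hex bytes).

MEM[0x0d,0x0b,0x20] = 30 c9 97

#0 dst[0x03+6] := {0x4c,0xc9,0xc1,0x94,0x4b,0x69}
#1 dst[0x17+4] := {0x69,0x30,0x09,0x74}
#2 dst[0x1f+2] := {0x75,0x97}
#3 dst[0x05+5] := {0x4c,0xc9,0x69,0x30,0x09}
#4 dst[0x13+8] := {0x97,0x0c,0x4c,0xc9,0x4c,0xc9,0x69,0x30}
#5 dst[0x0a+4] := {0x4c,0xc9,0x69,0x30}
query mem[0x0d]=0x30, mem[0x0b]=0xc9, mem[0x20]=0x97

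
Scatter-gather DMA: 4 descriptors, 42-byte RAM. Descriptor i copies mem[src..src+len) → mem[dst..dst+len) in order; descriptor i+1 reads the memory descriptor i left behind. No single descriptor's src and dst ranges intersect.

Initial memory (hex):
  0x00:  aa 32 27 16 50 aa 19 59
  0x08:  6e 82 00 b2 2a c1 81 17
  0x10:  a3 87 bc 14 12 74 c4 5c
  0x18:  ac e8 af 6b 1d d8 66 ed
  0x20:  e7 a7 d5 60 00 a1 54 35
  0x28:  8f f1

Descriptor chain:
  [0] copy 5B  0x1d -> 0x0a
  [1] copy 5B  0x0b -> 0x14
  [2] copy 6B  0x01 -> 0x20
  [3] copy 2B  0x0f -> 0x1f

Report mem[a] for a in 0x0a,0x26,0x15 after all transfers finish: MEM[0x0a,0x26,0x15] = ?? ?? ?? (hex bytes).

MEM[0x0a,0x26,0x15] = d8 54 ed

D0: mem[0x0a..0x0e] <- [d8 66 ed e7 a7]
D1: mem[0x14..0x18] <- [66 ed e7 a7 17]
D2: mem[0x20..0x25] <- [32 27 16 50 aa 19]
D3: mem[0x1f..0x20] <- [17 a3]
query mem[0x0a]=0xd8, mem[0x26]=0x54, mem[0x15]=0xed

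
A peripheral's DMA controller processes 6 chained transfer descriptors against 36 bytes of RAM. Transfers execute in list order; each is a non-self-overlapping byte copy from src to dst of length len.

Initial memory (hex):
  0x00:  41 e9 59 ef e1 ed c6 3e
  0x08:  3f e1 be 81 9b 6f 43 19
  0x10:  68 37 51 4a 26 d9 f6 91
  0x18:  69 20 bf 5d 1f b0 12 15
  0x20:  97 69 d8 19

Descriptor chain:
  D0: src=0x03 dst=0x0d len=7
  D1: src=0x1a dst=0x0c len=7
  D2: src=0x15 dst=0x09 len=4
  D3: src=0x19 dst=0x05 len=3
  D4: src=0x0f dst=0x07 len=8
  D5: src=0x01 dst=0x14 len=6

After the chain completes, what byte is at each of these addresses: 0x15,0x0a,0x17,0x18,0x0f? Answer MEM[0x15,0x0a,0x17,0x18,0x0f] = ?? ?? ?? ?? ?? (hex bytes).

MEM[0x15,0x0a,0x17,0x18,0x0f] = 59 97 e1 20 b0

  after D0: wrote 7B at 0x0d = efe1edc63e3fe1
  after D1: wrote 7B at 0x0c = bf5d1fb0121597
  after D2: wrote 4B at 0x09 = d9f69169
  after D3: wrote 3B at 0x05 = 20bf5d
  after D4: wrote 8B at 0x07 = b0121597e126d9f6
  after D5: wrote 6B at 0x14 = e959efe120bf
query mem[0x15]=0x59, mem[0x0a]=0x97, mem[0x17]=0xe1, mem[0x18]=0x20, mem[0x0f]=0xb0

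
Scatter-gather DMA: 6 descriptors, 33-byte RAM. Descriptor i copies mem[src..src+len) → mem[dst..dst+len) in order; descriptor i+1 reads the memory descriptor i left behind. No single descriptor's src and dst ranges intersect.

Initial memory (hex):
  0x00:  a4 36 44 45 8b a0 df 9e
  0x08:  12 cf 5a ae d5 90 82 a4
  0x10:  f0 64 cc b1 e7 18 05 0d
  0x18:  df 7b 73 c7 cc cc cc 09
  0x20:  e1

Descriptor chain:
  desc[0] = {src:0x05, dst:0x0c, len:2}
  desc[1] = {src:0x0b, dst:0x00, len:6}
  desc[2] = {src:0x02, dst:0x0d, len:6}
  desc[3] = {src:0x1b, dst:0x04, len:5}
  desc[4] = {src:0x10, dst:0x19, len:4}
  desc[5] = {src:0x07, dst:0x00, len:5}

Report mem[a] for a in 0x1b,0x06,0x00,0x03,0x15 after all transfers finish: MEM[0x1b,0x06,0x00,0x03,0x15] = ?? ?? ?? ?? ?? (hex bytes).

MEM[0x1b,0x06,0x00,0x03,0x15] = 9e cc cc 5a 18

  after D0: wrote 2B at 0x0c = a0df
  after D1: wrote 6B at 0x00 = aea0df82a4f0
  after D2: wrote 6B at 0x0d = df82a4f0df9e
  after D3: wrote 5B at 0x04 = c7cccccc09
  after D4: wrote 4B at 0x19 = f0df9eb1
  after D5: wrote 5B at 0x00 = cc09cf5aae
query mem[0x1b]=0x9e, mem[0x06]=0xcc, mem[0x00]=0xcc, mem[0x03]=0x5a, mem[0x15]=0x18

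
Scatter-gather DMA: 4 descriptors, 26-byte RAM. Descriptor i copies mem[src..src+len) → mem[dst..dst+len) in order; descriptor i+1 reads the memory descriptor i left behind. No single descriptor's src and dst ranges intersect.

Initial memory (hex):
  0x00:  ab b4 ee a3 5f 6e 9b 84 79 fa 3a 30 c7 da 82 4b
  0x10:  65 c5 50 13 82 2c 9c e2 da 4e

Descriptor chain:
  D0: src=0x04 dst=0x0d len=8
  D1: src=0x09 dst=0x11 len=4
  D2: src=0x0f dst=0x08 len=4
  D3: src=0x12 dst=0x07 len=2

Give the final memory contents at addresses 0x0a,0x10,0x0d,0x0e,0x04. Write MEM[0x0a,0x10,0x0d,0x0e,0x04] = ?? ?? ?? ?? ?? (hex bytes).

D0: mem[0x0d..0x14] <- [5f 6e 9b 84 79 fa 3a 30]
D1: mem[0x11..0x14] <- [fa 3a 30 c7]
D2: mem[0x08..0x0b] <- [9b 84 fa 3a]
D3: mem[0x07..0x08] <- [3a 30]
query mem[0x0a]=0xfa, mem[0x10]=0x84, mem[0x0d]=0x5f, mem[0x0e]=0x6e, mem[0x04]=0x5f

MEM[0x0a,0x10,0x0d,0x0e,0x04] = fa 84 5f 6e 5f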